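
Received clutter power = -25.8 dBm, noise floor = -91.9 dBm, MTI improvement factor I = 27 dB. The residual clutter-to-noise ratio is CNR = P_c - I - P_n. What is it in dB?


CNR = -25.8 - 27 - (-91.9) = 39.1 dB

39.1 dB


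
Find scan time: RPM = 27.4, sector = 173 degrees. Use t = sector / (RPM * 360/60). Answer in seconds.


t = 173 / (27.4 * 360) * 60 = 1.05 s

1.05 s


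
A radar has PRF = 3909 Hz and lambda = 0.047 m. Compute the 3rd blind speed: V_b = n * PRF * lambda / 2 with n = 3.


V_blind = 3 * 3909 * 0.047 / 2 = 275.6 m/s

275.6 m/s


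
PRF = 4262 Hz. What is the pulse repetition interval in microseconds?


PRI = 1/4262 = 0.0002346316 s = 234.6 us

234.6 us


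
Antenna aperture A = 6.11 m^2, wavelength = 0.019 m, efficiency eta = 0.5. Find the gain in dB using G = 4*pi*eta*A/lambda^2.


G_linear = 4*pi*0.5*6.11/0.019^2 = 106344.22
G_dB = 10*log10(106344.22) = 50.3 dB

50.3 dB


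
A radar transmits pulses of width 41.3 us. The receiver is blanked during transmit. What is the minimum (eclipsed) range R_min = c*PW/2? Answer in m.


R_min = 3e8 * 41.3e-6 / 2 = 6195.0 m

6195.0 m


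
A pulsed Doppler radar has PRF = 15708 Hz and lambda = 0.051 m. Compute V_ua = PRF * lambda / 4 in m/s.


V_ua = 15708 * 0.051 / 4 = 200.3 m/s

200.3 m/s


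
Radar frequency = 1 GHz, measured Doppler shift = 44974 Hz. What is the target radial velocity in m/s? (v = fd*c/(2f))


v = 44974 * 3e8 / (2 * 1000000000.0) = 6746.1 m/s

6746.1 m/s


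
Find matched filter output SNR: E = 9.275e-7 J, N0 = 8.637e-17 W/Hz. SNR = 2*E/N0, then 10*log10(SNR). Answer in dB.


SNR_lin = 2 * 9.275e-7 / 8.637e-17 = 2.148e10
SNR_dB = 10*log10(2.148e10) = 103.3 dB

103.3 dB


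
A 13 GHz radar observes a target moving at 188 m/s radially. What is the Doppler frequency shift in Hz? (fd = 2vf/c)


fd = 2 * 188 * 13000000000.0 / 3e8 = 16293.3 Hz

16293.3 Hz


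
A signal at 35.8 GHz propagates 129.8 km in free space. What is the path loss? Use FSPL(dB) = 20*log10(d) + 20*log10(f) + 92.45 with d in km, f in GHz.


20*log10(129.8) = 42.27
20*log10(35.8) = 31.08
FSPL = 165.8 dB

165.8 dB


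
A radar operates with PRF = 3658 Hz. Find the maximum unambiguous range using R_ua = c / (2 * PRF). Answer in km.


R_ua = 3e8 / (2 * 3658) = 41006.0 m = 41.0 km

41.0 km


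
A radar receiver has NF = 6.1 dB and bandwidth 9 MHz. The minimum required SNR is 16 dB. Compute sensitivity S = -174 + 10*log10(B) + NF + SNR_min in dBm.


10*log10(9000000.0) = 69.54
S = -174 + 69.54 + 6.1 + 16 = -82.4 dBm

-82.4 dBm


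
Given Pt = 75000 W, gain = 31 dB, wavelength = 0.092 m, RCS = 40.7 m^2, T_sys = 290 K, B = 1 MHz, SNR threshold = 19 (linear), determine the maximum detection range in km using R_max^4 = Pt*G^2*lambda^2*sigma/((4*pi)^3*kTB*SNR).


G_lin = 10^(31/10) = 1258.925412
R^4 = 75000 * 1258.925412^2 * 0.092^2 * 40.7 / ((4*pi)^3 * 1.38e-23 * 290 * 1000000.0 * 19)
R^4 = 2.71376e20 m^4
R_max = (2.71376e20)^(1/4) = 128349.1 m = 128.3 km

128.3 km


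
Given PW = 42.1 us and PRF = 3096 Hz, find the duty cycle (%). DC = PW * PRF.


DC = 42.1e-6 * 3096 * 100 = 13.03%

13.03%


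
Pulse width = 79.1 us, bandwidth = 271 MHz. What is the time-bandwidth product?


TBP = 79.1 * 271 = 21436.1

21436.1


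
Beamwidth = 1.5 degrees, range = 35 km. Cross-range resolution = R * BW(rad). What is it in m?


BW_rad = 0.026179939
CR = 35000 * 0.026179939 = 916.3 m

916.3 m


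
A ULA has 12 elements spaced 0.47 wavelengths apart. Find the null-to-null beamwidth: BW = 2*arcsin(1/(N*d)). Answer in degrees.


1/(N*d) = 1/(12*0.47) = 0.177305
BW = 2*arcsin(0.177305) = 20.4 degrees

20.4 degrees


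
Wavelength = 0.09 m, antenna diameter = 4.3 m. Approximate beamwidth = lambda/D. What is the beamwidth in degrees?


BW_rad = 0.09 / 4.3 = 0.02093
BW_deg = 1.2 degrees

1.2 degrees


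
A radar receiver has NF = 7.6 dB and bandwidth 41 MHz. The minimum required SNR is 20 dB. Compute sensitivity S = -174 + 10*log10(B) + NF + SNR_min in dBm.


10*log10(41000000.0) = 76.13
S = -174 + 76.13 + 7.6 + 20 = -70.3 dBm

-70.3 dBm


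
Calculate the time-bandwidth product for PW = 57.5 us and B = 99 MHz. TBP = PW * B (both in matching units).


TBP = 57.5 * 99 = 5692.5

5692.5


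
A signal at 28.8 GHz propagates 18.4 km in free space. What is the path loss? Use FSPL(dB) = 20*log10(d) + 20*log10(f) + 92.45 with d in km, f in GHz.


20*log10(18.4) = 25.3
20*log10(28.8) = 29.19
FSPL = 146.9 dB

146.9 dB


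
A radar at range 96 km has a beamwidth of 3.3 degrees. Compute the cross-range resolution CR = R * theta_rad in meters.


BW_rad = 0.057595865
CR = 96000 * 0.057595865 = 5529.2 m

5529.2 m


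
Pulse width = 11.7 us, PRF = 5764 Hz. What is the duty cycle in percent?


DC = 11.7e-6 * 5764 * 100 = 6.74%

6.74%


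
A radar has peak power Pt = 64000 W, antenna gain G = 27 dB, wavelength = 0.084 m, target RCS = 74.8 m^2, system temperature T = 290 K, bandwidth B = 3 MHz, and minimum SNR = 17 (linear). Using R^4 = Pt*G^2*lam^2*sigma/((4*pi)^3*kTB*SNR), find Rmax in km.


G_lin = 10^(27/10) = 501.187234
R^4 = 64000 * 501.187234^2 * 0.084^2 * 74.8 / ((4*pi)^3 * 1.38e-23 * 290 * 3000000.0 * 17)
R^4 = 2.0949e19 m^4
R_max = (2.0949e19)^(1/4) = 67653.6 m = 67.7 km

67.7 km


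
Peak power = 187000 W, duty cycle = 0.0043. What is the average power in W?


P_avg = 187000 * 0.0043 = 804.1 W

804.1 W


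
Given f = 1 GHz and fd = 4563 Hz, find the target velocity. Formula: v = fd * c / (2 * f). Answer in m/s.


v = 4563 * 3e8 / (2 * 1000000000.0) = 684.5 m/s

684.5 m/s


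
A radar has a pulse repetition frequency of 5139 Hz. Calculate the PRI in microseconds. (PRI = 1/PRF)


PRI = 1/5139 = 0.0001945904 s = 194.6 us

194.6 us


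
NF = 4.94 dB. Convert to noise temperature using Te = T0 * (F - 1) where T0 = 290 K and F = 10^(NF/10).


NF_lin = 10^(4.94/10) = 3.11889
Te = 290 * (3.11889 - 1) = 614.5 K

614.5 K


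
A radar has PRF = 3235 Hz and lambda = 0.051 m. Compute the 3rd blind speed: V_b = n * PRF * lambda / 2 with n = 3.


V_blind = 3 * 3235 * 0.051 / 2 = 247.5 m/s

247.5 m/s


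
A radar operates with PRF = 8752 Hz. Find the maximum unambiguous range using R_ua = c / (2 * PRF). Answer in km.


R_ua = 3e8 / (2 * 8752) = 17138.9 m = 17.1 km

17.1 km


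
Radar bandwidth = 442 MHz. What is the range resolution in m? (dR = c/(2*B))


dR = 3e8 / (2 * 442000000.0) = 0.34 m

0.34 m


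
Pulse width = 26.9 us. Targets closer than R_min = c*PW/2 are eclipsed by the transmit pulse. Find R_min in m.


R_min = 3e8 * 26.9e-6 / 2 = 4035.0 m

4035.0 m


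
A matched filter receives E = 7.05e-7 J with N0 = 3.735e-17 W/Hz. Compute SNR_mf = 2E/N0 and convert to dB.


SNR_lin = 2 * 7.05e-7 / 3.735e-17 = 3.775e10
SNR_dB = 10*log10(3.775e10) = 105.8 dB

105.8 dB


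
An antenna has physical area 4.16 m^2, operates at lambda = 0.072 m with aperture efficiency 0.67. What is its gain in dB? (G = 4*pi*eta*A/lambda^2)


G_linear = 4*pi*0.67*4.16/0.072^2 = 6756.36
G_dB = 10*log10(6756.36) = 38.3 dB

38.3 dB


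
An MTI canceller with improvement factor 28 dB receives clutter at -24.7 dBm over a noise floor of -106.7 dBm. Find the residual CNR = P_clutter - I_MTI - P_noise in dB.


CNR = -24.7 - 28 - (-106.7) = 54.0 dB

54.0 dB


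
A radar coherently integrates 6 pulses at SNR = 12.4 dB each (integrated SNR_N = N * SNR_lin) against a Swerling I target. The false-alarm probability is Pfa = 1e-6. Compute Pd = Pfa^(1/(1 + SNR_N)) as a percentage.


SNR_lin = 10^(12.4/10) = 17.37801
SNR_N = 6 * 17.37801 = 104.26806
1/(1 + SNR_N) = 1/105.26806 = 0.0094996
Pd = (1e-6)^0.0094996 = 0.87701
Pd = 87.7%

87.7%


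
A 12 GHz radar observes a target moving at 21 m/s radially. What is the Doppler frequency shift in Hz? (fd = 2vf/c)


fd = 2 * 21 * 12000000000.0 / 3e8 = 1680.0 Hz

1680.0 Hz


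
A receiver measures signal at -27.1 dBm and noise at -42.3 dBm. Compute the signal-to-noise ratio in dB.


SNR = -27.1 - (-42.3) = 15.2 dB

15.2 dB


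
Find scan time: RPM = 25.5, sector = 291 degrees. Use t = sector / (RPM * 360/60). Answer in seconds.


t = 291 / (25.5 * 360) * 60 = 1.9 s

1.9 s


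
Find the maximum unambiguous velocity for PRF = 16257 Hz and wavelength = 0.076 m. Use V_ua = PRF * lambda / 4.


V_ua = 16257 * 0.076 / 4 = 308.9 m/s

308.9 m/s


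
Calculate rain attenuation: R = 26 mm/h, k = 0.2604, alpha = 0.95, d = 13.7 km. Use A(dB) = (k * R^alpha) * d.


gamma = 0.2604 * 26^0.95 = 5.75262 dB/km
A = 5.75262 * 13.7 = 78.81 dB

78.81 dB


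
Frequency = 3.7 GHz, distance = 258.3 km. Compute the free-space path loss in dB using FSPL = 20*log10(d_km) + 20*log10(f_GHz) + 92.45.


20*log10(258.3) = 48.24
20*log10(3.7) = 11.36
FSPL = 152.1 dB

152.1 dB


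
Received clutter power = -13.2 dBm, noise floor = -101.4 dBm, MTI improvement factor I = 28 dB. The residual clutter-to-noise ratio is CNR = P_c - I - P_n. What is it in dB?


CNR = -13.2 - 28 - (-101.4) = 60.2 dB

60.2 dB


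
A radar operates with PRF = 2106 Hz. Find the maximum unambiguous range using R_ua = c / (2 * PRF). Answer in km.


R_ua = 3e8 / (2 * 2106) = 71225.1 m = 71.2 km

71.2 km


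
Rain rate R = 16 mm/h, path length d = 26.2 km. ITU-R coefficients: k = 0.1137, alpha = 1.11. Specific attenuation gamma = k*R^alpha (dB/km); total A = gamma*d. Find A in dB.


gamma = 0.1137 * 16^1.11 = 2.467935 dB/km
A = 2.467935 * 26.2 = 64.66 dB

64.66 dB


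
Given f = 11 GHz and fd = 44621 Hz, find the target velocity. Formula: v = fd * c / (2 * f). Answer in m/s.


v = 44621 * 3e8 / (2 * 11000000000.0) = 608.5 m/s

608.5 m/s


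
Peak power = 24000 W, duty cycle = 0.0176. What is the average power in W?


P_avg = 24000 * 0.0176 = 422.4 W

422.4 W


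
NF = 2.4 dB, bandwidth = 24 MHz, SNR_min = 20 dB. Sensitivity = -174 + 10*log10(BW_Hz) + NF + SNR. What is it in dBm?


10*log10(24000000.0) = 73.8
S = -174 + 73.8 + 2.4 + 20 = -77.8 dBm

-77.8 dBm


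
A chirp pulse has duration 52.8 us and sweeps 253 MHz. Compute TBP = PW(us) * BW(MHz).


TBP = 52.8 * 253 = 13358.4

13358.4


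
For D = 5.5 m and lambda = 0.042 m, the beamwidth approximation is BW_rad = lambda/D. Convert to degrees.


BW_rad = 0.042 / 5.5 = 0.007636
BW_deg = 0.44 degrees

0.44 degrees


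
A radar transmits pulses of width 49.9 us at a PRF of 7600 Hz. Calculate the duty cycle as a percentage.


DC = 49.9e-6 * 7600 * 100 = 37.92%

37.92%


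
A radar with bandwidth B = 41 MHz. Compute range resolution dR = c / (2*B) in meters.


dR = 3e8 / (2 * 41000000.0) = 3.66 m

3.66 m


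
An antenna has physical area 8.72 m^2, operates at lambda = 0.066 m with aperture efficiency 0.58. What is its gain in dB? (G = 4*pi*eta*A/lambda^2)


G_linear = 4*pi*0.58*8.72/0.066^2 = 14590.38
G_dB = 10*log10(14590.38) = 41.6 dB

41.6 dB


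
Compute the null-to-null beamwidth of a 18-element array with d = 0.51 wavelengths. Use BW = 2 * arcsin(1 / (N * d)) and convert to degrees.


1/(N*d) = 1/(18*0.51) = 0.108932
BW = 2*arcsin(0.108932) = 12.5 degrees

12.5 degrees


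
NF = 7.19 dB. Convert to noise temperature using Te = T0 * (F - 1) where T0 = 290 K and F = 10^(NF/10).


NF_lin = 10^(7.19/10) = 5.236004
Te = 290 * (5.236004 - 1) = 1228.4 K

1228.4 K


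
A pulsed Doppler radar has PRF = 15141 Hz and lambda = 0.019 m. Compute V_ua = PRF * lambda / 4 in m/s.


V_ua = 15141 * 0.019 / 4 = 71.9 m/s

71.9 m/s


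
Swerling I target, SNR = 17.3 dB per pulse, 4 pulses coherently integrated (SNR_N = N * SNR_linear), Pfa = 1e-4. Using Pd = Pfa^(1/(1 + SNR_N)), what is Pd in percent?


SNR_lin = 10^(17.3/10) = 53.70318
SNR_N = 4 * 53.70318 = 214.81272
1/(1 + SNR_N) = 1/215.81272 = 0.0046336
Pd = (1e-4)^0.0046336 = 0.95822
Pd = 95.8%

95.8%


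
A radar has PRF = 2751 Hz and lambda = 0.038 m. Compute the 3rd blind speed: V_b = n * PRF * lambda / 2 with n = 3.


V_blind = 3 * 2751 * 0.038 / 2 = 156.8 m/s

156.8 m/s


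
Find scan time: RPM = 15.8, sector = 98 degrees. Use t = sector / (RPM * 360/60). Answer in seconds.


t = 98 / (15.8 * 360) * 60 = 1.03 s

1.03 s


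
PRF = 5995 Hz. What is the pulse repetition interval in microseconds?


PRI = 1/5995 = 0.0001668057 s = 166.8 us

166.8 us


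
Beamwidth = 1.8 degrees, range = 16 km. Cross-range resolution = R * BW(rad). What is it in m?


BW_rad = 0.031415927
CR = 16000 * 0.031415927 = 502.7 m

502.7 m


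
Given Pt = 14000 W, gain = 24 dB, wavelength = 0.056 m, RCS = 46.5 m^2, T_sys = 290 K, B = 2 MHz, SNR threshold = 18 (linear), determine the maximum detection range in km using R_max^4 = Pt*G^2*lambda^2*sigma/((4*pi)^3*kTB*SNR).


G_lin = 10^(24/10) = 251.188643
R^4 = 14000 * 251.188643^2 * 0.056^2 * 46.5 / ((4*pi)^3 * 1.38e-23 * 290 * 2000000.0 * 18)
R^4 = 4.50555e17 m^4
R_max = (4.50555e17)^(1/4) = 25908.2 m = 25.9 km

25.9 km


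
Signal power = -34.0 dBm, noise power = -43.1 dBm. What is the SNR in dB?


SNR = -34.0 - (-43.1) = 9.1 dB

9.1 dB


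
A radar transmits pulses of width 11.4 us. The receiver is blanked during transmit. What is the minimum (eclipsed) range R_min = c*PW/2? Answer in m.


R_min = 3e8 * 11.4e-6 / 2 = 1710.0 m

1710.0 m


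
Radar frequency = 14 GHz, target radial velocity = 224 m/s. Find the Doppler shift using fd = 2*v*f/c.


fd = 2 * 224 * 14000000000.0 / 3e8 = 20906.7 Hz

20906.7 Hz


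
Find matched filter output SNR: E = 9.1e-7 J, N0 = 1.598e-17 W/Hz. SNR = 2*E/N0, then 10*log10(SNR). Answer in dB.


SNR_lin = 2 * 9.1e-7 / 1.598e-17 = 1.139e11
SNR_dB = 10*log10(1.139e11) = 110.6 dB

110.6 dB


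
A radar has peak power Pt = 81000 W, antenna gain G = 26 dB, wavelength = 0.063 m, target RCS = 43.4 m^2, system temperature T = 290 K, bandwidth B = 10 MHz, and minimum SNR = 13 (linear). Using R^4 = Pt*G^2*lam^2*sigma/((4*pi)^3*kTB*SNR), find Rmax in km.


G_lin = 10^(26/10) = 398.107171
R^4 = 81000 * 398.107171^2 * 0.063^2 * 43.4 / ((4*pi)^3 * 1.38e-23 * 290 * 10000000.0 * 13)
R^4 = 2.14193e18 m^4
R_max = (2.14193e18)^(1/4) = 38256.2 m = 38.3 km

38.3 km


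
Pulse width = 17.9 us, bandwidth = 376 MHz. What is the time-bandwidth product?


TBP = 17.9 * 376 = 6730.4

6730.4


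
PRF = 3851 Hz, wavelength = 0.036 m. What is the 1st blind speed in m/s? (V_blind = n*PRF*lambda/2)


V_blind = 1 * 3851 * 0.036 / 2 = 69.3 m/s

69.3 m/s


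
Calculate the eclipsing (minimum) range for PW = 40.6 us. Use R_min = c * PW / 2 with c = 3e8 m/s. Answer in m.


R_min = 3e8 * 40.6e-6 / 2 = 6090.0 m

6090.0 m


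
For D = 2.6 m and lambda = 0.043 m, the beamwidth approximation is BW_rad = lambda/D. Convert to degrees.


BW_rad = 0.043 / 2.6 = 0.016538
BW_deg = 0.95 degrees

0.95 degrees


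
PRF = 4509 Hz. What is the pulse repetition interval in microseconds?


PRI = 1/4509 = 0.0002217787 s = 221.8 us

221.8 us


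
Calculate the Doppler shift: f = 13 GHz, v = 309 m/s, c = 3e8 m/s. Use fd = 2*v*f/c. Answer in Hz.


fd = 2 * 309 * 13000000000.0 / 3e8 = 26780.0 Hz

26780.0 Hz


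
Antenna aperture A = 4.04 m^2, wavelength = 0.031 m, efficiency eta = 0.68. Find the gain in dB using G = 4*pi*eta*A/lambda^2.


G_linear = 4*pi*0.68*4.04/0.031^2 = 35923.34
G_dB = 10*log10(35923.34) = 45.6 dB

45.6 dB


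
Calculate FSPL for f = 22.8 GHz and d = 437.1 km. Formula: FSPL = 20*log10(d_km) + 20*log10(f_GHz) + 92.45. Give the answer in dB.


20*log10(437.1) = 52.81
20*log10(22.8) = 27.16
FSPL = 172.4 dB

172.4 dB


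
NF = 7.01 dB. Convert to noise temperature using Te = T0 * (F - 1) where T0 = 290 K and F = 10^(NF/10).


NF_lin = 10^(7.01/10) = 5.023426
Te = 290 * (5.023426 - 1) = 1166.8 K

1166.8 K


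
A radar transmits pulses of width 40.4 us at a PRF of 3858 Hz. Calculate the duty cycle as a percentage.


DC = 40.4e-6 * 3858 * 100 = 15.59%

15.59%


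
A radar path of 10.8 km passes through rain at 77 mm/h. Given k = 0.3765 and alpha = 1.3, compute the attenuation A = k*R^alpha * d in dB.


gamma = 0.3765 * 77^1.3 = 106.70946 dB/km
A = 106.70946 * 10.8 = 1152.46 dB

1152.46 dB


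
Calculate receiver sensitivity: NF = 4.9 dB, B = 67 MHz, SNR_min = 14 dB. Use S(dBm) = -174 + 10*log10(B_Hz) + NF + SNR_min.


10*log10(67000000.0) = 78.26
S = -174 + 78.26 + 4.9 + 14 = -76.8 dBm

-76.8 dBm


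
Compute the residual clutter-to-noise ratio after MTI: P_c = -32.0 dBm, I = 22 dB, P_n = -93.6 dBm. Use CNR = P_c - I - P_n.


CNR = -32.0 - 22 - (-93.6) = 39.6 dB

39.6 dB


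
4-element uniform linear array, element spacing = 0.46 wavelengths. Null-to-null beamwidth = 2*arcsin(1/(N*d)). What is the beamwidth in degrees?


1/(N*d) = 1/(4*0.46) = 0.543478
BW = 2*arcsin(0.543478) = 65.8 degrees

65.8 degrees


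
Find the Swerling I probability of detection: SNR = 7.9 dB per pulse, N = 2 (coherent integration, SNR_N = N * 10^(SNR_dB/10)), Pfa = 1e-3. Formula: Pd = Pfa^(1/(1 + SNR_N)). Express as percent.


SNR_lin = 10^(7.9/10) = 6.16595
SNR_N = 2 * 6.16595 = 12.3319
1/(1 + SNR_N) = 1/13.3319 = 0.0750081
Pd = (1e-3)^0.0750081 = 0.59563
Pd = 59.6%

59.6%


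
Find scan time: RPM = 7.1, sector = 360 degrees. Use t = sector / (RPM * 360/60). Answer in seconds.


t = 360 / (7.1 * 360) * 60 = 8.45 s

8.45 s


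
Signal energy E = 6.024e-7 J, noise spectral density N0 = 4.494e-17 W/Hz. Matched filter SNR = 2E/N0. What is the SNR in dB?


SNR_lin = 2 * 6.024e-7 / 4.494e-17 = 2.681e10
SNR_dB = 10*log10(2.681e10) = 104.3 dB

104.3 dB


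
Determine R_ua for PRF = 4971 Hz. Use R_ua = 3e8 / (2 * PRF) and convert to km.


R_ua = 3e8 / (2 * 4971) = 30175.0 m = 30.2 km

30.2 km


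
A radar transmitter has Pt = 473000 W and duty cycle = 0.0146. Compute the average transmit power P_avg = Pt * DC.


P_avg = 473000 * 0.0146 = 6905.8 W

6905.8 W


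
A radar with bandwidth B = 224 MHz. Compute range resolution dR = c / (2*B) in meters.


dR = 3e8 / (2 * 224000000.0) = 0.67 m

0.67 m


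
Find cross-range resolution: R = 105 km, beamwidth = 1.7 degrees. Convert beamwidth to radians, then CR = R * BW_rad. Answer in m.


BW_rad = 0.029670597
CR = 105000 * 0.029670597 = 3115.4 m

3115.4 m


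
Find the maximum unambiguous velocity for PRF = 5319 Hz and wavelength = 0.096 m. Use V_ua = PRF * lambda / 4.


V_ua = 5319 * 0.096 / 4 = 127.7 m/s

127.7 m/s


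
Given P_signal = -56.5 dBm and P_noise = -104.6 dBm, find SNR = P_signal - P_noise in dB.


SNR = -56.5 - (-104.6) = 48.1 dB

48.1 dB


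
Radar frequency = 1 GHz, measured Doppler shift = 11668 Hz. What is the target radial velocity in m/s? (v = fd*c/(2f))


v = 11668 * 3e8 / (2 * 1000000000.0) = 1750.2 m/s

1750.2 m/s


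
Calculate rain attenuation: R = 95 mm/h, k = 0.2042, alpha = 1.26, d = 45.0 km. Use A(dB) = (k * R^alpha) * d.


gamma = 0.2042 * 95^1.26 = 63.385144 dB/km
A = 63.385144 * 45.0 = 2852.33 dB

2852.33 dB


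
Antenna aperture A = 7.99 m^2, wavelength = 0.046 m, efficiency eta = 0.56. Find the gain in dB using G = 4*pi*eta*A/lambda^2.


G_linear = 4*pi*0.56*7.99/0.046^2 = 26572.29
G_dB = 10*log10(26572.29) = 44.2 dB

44.2 dB


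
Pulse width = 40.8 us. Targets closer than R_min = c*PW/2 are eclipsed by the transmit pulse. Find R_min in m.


R_min = 3e8 * 40.8e-6 / 2 = 6120.0 m

6120.0 m


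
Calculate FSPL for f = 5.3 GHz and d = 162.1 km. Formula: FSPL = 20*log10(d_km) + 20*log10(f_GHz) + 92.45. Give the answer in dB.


20*log10(162.1) = 44.2
20*log10(5.3) = 14.49
FSPL = 151.1 dB

151.1 dB


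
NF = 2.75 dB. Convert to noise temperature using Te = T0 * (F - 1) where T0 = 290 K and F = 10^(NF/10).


NF_lin = 10^(2.75/10) = 1.883649
Te = 290 * (1.883649 - 1) = 256.3 K

256.3 K


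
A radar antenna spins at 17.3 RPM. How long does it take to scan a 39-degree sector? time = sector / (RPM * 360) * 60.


t = 39 / (17.3 * 360) * 60 = 0.38 s

0.38 s


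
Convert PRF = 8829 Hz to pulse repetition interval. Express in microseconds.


PRI = 1/8829 = 0.0001132631 s = 113.3 us

113.3 us


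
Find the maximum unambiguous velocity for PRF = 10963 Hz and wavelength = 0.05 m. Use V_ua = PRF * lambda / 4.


V_ua = 10963 * 0.05 / 4 = 137.0 m/s

137.0 m/s


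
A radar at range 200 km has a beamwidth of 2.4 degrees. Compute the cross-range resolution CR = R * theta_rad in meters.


BW_rad = 0.041887902
CR = 200000 * 0.041887902 = 8377.6 m

8377.6 m


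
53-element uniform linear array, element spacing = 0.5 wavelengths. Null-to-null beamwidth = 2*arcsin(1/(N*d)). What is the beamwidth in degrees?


1/(N*d) = 1/(53*0.5) = 0.037736
BW = 2*arcsin(0.037736) = 4.3 degrees

4.3 degrees


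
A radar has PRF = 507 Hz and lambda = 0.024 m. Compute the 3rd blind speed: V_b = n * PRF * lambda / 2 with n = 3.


V_blind = 3 * 507 * 0.024 / 2 = 18.3 m/s

18.3 m/s


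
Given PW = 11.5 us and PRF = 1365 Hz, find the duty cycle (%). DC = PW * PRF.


DC = 11.5e-6 * 1365 * 100 = 1.57%

1.57%


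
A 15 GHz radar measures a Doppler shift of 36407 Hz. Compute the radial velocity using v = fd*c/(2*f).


v = 36407 * 3e8 / (2 * 15000000000.0) = 364.1 m/s

364.1 m/s


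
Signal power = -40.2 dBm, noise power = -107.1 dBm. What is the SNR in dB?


SNR = -40.2 - (-107.1) = 66.9 dB

66.9 dB


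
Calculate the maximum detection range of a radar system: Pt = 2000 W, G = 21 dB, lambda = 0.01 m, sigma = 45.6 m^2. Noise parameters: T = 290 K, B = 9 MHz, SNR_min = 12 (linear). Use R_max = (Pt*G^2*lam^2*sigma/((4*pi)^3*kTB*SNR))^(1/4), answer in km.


G_lin = 10^(21/10) = 125.892541
R^4 = 2000 * 125.892541^2 * 0.01^2 * 45.6 / ((4*pi)^3 * 1.38e-23 * 290 * 9000000.0 * 12)
R^4 = 1.68525e14 m^4
R_max = (1.68525e14)^(1/4) = 3603.0 m = 3.6 km

3.6 km


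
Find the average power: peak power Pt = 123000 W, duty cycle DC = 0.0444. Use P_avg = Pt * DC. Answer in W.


P_avg = 123000 * 0.0444 = 5461.2 W

5461.2 W


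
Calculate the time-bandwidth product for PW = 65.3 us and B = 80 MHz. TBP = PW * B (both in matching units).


TBP = 65.3 * 80 = 5224.0

5224.0


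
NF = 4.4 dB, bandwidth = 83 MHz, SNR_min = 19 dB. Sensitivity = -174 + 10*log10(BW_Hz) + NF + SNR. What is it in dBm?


10*log10(83000000.0) = 79.19
S = -174 + 79.19 + 4.4 + 19 = -71.4 dBm

-71.4 dBm


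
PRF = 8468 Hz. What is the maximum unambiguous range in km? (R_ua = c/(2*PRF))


R_ua = 3e8 / (2 * 8468) = 17713.7 m = 17.7 km

17.7 km


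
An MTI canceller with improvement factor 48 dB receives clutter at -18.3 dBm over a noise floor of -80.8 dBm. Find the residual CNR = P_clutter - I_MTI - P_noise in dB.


CNR = -18.3 - 48 - (-80.8) = 14.5 dB

14.5 dB


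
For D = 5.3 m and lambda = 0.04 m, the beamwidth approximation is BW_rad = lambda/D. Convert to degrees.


BW_rad = 0.04 / 5.3 = 0.007547
BW_deg = 0.43 degrees

0.43 degrees


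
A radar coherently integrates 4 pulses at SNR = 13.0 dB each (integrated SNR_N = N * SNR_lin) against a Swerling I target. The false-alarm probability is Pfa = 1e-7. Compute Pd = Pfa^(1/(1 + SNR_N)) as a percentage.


SNR_lin = 10^(13.0/10) = 19.95262
SNR_N = 4 * 19.95262 = 79.81048
1/(1 + SNR_N) = 1/80.81048 = 0.0123746
Pd = (1e-7)^0.0123746 = 0.81918
Pd = 81.9%

81.9%


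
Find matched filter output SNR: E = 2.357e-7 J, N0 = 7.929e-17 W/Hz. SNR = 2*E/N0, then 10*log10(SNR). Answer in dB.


SNR_lin = 2 * 2.357e-7 / 7.929e-17 = 5.945e9
SNR_dB = 10*log10(5.945e9) = 97.7 dB

97.7 dB


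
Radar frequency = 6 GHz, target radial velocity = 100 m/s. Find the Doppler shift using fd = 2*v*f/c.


fd = 2 * 100 * 6000000000.0 / 3e8 = 4000.0 Hz

4000.0 Hz


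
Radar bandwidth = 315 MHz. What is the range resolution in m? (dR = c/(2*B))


dR = 3e8 / (2 * 315000000.0) = 0.48 m

0.48 m


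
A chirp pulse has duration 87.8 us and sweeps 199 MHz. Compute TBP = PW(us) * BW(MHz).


TBP = 87.8 * 199 = 17472.2

17472.2


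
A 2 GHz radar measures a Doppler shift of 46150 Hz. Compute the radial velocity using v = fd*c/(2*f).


v = 46150 * 3e8 / (2 * 2000000000.0) = 3461.3 m/s

3461.3 m/s


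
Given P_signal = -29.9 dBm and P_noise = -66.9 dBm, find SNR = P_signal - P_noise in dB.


SNR = -29.9 - (-66.9) = 37.0 dB

37.0 dB


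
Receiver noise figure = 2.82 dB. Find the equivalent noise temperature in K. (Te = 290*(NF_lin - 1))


NF_lin = 10^(2.82/10) = 1.914256
Te = 290 * (1.914256 - 1) = 265.1 K

265.1 K


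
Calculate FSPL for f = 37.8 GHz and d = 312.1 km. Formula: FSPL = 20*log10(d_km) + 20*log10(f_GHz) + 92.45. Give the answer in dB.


20*log10(312.1) = 49.89
20*log10(37.8) = 31.55
FSPL = 173.9 dB

173.9 dB


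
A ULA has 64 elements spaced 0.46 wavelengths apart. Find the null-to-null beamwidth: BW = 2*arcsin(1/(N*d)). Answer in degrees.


1/(N*d) = 1/(64*0.46) = 0.033967
BW = 2*arcsin(0.033967) = 3.9 degrees

3.9 degrees


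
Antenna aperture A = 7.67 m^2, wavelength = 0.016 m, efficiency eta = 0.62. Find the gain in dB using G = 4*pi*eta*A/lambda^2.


G_linear = 4*pi*0.62*7.67/0.016^2 = 233430.15
G_dB = 10*log10(233430.15) = 53.7 dB

53.7 dB


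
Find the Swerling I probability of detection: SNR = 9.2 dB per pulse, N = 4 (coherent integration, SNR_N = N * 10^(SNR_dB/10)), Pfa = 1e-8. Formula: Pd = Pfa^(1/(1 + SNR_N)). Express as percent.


SNR_lin = 10^(9.2/10) = 8.31764
SNR_N = 4 * 8.31764 = 33.27056
1/(1 + SNR_N) = 1/34.27056 = 0.0291796
Pd = (1e-8)^0.0291796 = 0.5842
Pd = 58.4%

58.4%


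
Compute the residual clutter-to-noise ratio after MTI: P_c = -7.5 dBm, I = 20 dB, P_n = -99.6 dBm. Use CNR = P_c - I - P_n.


CNR = -7.5 - 20 - (-99.6) = 72.1 dB

72.1 dB


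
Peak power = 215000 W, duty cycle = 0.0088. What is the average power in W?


P_avg = 215000 * 0.0088 = 1892.0 W

1892.0 W


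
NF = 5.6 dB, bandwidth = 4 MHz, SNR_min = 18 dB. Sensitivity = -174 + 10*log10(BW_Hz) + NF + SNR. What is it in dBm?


10*log10(4000000.0) = 66.02
S = -174 + 66.02 + 5.6 + 18 = -84.4 dBm

-84.4 dBm


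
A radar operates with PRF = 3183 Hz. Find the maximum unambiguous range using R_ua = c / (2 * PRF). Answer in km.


R_ua = 3e8 / (2 * 3183) = 47125.4 m = 47.1 km

47.1 km


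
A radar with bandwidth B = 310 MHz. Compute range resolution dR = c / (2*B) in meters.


dR = 3e8 / (2 * 310000000.0) = 0.48 m

0.48 m


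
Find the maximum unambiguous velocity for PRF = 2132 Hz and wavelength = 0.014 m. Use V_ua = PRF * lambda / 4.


V_ua = 2132 * 0.014 / 4 = 7.5 m/s

7.5 m/s


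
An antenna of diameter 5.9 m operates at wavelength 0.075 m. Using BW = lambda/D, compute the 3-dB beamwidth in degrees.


BW_rad = 0.075 / 5.9 = 0.012712
BW_deg = 0.73 degrees

0.73 degrees


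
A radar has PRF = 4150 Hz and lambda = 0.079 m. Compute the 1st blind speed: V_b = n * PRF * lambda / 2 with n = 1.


V_blind = 1 * 4150 * 0.079 / 2 = 163.9 m/s

163.9 m/s


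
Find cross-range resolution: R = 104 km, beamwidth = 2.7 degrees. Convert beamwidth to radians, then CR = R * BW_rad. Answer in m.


BW_rad = 0.04712389
CR = 104000 * 0.04712389 = 4900.9 m

4900.9 m


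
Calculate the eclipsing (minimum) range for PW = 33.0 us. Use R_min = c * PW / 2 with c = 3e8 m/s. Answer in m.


R_min = 3e8 * 33.0e-6 / 2 = 4950.0 m

4950.0 m


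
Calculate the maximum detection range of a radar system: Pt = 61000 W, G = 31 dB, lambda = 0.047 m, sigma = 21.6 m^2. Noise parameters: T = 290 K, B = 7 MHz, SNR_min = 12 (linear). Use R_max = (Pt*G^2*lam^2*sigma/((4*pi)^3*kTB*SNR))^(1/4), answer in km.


G_lin = 10^(31/10) = 1258.925412
R^4 = 61000 * 1258.925412^2 * 0.047^2 * 21.6 / ((4*pi)^3 * 1.38e-23 * 290 * 7000000.0 * 12)
R^4 = 6.91502e18 m^4
R_max = (6.91502e18)^(1/4) = 51280.0 m = 51.3 km

51.3 km


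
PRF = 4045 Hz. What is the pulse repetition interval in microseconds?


PRI = 1/4045 = 0.0002472188 s = 247.2 us

247.2 us


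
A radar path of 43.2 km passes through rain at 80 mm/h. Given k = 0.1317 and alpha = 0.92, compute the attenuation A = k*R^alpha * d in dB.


gamma = 0.1317 * 80^0.92 = 7.420421 dB/km
A = 7.420421 * 43.2 = 320.56 dB

320.56 dB


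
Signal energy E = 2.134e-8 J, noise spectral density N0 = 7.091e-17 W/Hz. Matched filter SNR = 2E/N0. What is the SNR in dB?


SNR_lin = 2 * 2.134e-8 / 7.091e-17 = 6.019e8
SNR_dB = 10*log10(6.019e8) = 87.8 dB

87.8 dB


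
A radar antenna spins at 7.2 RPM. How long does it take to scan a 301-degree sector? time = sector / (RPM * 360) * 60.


t = 301 / (7.2 * 360) * 60 = 6.97 s

6.97 s


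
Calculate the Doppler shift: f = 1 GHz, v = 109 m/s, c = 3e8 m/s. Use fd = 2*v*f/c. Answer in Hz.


fd = 2 * 109 * 1000000000.0 / 3e8 = 726.7 Hz

726.7 Hz


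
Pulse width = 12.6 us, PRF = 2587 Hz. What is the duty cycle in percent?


DC = 12.6e-6 * 2587 * 100 = 3.26%

3.26%


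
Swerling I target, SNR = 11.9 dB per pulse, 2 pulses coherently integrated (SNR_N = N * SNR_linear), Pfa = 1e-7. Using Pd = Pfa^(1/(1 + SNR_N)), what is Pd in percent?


SNR_lin = 10^(11.9/10) = 15.48817
SNR_N = 2 * 15.48817 = 30.97634
1/(1 + SNR_N) = 1/31.97634 = 0.0312731
Pd = (1e-7)^0.0312731 = 0.60407
Pd = 60.4%

60.4%


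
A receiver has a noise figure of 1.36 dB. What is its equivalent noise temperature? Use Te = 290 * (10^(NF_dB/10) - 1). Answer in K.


NF_lin = 10^(1.36/10) = 1.367729
Te = 290 * (1.367729 - 1) = 106.6 K

106.6 K


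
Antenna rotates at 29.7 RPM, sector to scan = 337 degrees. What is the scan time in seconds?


t = 337 / (29.7 * 360) * 60 = 1.89 s

1.89 s


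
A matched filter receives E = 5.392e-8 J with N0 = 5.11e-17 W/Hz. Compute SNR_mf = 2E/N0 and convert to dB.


SNR_lin = 2 * 5.392e-8 / 5.11e-17 = 2.11e9
SNR_dB = 10*log10(2.11e9) = 93.2 dB

93.2 dB


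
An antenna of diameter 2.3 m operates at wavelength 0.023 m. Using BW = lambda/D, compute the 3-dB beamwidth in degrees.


BW_rad = 0.023 / 2.3 = 0.01
BW_deg = 0.57 degrees

0.57 degrees


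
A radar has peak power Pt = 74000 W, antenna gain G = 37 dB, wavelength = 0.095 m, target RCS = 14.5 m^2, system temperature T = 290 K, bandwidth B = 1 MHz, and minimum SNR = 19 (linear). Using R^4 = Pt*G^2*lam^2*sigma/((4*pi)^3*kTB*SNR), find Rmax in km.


G_lin = 10^(37/10) = 5011.872336
R^4 = 74000 * 5011.872336^2 * 0.095^2 * 14.5 / ((4*pi)^3 * 1.38e-23 * 290 * 1000000.0 * 19)
R^4 = 1.61208e21 m^4
R_max = (1.61208e21)^(1/4) = 200376.4 m = 200.4 km

200.4 km


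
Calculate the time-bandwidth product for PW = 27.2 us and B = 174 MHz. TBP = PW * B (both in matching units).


TBP = 27.2 * 174 = 4732.8

4732.8


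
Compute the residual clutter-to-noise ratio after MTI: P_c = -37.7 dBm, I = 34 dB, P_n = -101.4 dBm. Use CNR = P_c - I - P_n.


CNR = -37.7 - 34 - (-101.4) = 29.7 dB

29.7 dB


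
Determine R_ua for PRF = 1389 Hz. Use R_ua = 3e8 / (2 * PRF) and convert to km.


R_ua = 3e8 / (2 * 1389) = 107991.4 m = 108.0 km

108.0 km


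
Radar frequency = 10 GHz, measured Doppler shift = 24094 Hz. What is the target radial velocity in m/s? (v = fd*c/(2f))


v = 24094 * 3e8 / (2 * 10000000000.0) = 361.4 m/s

361.4 m/s


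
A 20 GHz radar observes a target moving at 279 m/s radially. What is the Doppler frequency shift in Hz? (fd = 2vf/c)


fd = 2 * 279 * 20000000000.0 / 3e8 = 37200.0 Hz

37200.0 Hz


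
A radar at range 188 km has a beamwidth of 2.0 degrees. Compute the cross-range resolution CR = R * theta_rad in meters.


BW_rad = 0.034906585
CR = 188000 * 0.034906585 = 6562.4 m

6562.4 m


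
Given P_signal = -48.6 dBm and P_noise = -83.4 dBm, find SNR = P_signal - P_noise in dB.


SNR = -48.6 - (-83.4) = 34.8 dB

34.8 dB


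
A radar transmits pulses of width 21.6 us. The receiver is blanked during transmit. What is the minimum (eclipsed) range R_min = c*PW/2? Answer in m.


R_min = 3e8 * 21.6e-6 / 2 = 3240.0 m

3240.0 m


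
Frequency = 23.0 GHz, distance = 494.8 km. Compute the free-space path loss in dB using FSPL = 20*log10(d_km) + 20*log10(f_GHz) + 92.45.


20*log10(494.8) = 53.89
20*log10(23.0) = 27.23
FSPL = 173.6 dB

173.6 dB


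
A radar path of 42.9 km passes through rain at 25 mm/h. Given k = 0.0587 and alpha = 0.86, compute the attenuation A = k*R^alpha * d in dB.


gamma = 0.0587 * 25^0.86 = 0.935118 dB/km
A = 0.935118 * 42.9 = 40.12 dB

40.12 dB


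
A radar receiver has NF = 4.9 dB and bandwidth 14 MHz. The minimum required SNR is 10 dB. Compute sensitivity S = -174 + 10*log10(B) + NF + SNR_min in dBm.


10*log10(14000000.0) = 71.46
S = -174 + 71.46 + 4.9 + 10 = -87.6 dBm

-87.6 dBm


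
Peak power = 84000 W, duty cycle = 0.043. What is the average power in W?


P_avg = 84000 * 0.043 = 3612.0 W

3612.0 W


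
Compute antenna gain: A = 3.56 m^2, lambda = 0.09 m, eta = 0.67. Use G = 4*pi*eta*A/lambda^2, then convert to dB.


G_linear = 4*pi*0.67*3.56/0.09^2 = 3700.41
G_dB = 10*log10(3700.41) = 35.7 dB

35.7 dB


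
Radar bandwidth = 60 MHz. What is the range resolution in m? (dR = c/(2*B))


dR = 3e8 / (2 * 60000000.0) = 2.5 m

2.5 m


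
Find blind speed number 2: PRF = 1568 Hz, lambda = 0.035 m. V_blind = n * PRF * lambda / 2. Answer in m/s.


V_blind = 2 * 1568 * 0.035 / 2 = 54.9 m/s

54.9 m/s


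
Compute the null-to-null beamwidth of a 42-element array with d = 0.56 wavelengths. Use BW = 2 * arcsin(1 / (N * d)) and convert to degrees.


1/(N*d) = 1/(42*0.56) = 0.042517
BW = 2*arcsin(0.042517) = 4.9 degrees

4.9 degrees


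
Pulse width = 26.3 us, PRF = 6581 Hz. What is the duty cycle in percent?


DC = 26.3e-6 * 6581 * 100 = 17.31%

17.31%


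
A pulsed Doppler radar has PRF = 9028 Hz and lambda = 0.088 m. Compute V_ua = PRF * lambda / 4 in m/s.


V_ua = 9028 * 0.088 / 4 = 198.6 m/s

198.6 m/s


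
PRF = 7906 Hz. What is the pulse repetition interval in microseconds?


PRI = 1/7906 = 0.0001264862 s = 126.5 us

126.5 us


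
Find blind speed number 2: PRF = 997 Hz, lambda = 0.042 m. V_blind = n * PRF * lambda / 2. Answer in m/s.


V_blind = 2 * 997 * 0.042 / 2 = 41.9 m/s

41.9 m/s


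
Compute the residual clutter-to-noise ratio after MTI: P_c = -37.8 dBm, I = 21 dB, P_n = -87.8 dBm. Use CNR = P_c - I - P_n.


CNR = -37.8 - 21 - (-87.8) = 29.0 dB

29.0 dB


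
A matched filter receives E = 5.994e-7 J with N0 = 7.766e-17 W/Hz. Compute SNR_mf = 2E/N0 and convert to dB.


SNR_lin = 2 * 5.994e-7 / 7.766e-17 = 1.544e10
SNR_dB = 10*log10(1.544e10) = 101.9 dB

101.9 dB


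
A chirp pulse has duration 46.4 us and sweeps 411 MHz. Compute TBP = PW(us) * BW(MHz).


TBP = 46.4 * 411 = 19070.4

19070.4


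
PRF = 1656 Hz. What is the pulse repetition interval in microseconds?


PRI = 1/1656 = 0.0006038647 s = 603.9 us

603.9 us


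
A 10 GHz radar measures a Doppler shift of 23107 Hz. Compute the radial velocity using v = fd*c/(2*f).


v = 23107 * 3e8 / (2 * 10000000000.0) = 346.6 m/s

346.6 m/s


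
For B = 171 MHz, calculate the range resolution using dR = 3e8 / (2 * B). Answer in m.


dR = 3e8 / (2 * 171000000.0) = 0.88 m

0.88 m


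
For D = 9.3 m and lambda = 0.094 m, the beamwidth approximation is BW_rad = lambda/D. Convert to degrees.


BW_rad = 0.094 / 9.3 = 0.010108
BW_deg = 0.58 degrees

0.58 degrees


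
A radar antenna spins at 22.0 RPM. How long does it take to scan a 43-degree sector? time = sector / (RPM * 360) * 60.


t = 43 / (22.0 * 360) * 60 = 0.33 s

0.33 s


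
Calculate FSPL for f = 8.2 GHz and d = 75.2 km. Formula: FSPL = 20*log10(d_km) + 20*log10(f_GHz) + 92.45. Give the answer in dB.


20*log10(75.2) = 37.52
20*log10(8.2) = 18.28
FSPL = 148.3 dB

148.3 dB


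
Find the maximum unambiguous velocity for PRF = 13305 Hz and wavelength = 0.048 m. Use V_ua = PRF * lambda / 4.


V_ua = 13305 * 0.048 / 4 = 159.7 m/s

159.7 m/s


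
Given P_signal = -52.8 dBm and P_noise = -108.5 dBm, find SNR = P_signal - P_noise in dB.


SNR = -52.8 - (-108.5) = 55.7 dB

55.7 dB


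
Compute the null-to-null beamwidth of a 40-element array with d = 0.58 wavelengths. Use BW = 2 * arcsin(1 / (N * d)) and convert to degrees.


1/(N*d) = 1/(40*0.58) = 0.043103
BW = 2*arcsin(0.043103) = 4.9 degrees

4.9 degrees


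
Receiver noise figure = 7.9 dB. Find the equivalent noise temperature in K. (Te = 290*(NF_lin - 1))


NF_lin = 10^(7.9/10) = 6.16595
Te = 290 * (6.16595 - 1) = 1498.1 K

1498.1 K


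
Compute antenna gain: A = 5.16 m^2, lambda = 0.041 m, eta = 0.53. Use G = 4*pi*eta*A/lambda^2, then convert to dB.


G_linear = 4*pi*0.53*5.16/0.041^2 = 20444.09
G_dB = 10*log10(20444.09) = 43.1 dB

43.1 dB


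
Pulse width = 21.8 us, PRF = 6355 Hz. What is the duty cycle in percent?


DC = 21.8e-6 * 6355 * 100 = 13.85%

13.85%


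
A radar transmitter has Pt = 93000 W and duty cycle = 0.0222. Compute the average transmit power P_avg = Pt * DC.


P_avg = 93000 * 0.0222 = 2064.6 W

2064.6 W


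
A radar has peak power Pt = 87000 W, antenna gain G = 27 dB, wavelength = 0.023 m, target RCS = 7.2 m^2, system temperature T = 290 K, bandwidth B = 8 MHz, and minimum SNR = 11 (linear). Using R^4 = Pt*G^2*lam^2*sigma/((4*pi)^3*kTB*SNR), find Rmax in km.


G_lin = 10^(27/10) = 501.187234
R^4 = 87000 * 501.187234^2 * 0.023^2 * 7.2 / ((4*pi)^3 * 1.38e-23 * 290 * 8000000.0 * 11)
R^4 = 1.19102e17 m^4
R_max = (1.19102e17)^(1/4) = 18577.2 m = 18.6 km

18.6 km


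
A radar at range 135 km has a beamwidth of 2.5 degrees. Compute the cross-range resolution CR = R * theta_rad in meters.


BW_rad = 0.043633231
CR = 135000 * 0.043633231 = 5890.5 m

5890.5 m


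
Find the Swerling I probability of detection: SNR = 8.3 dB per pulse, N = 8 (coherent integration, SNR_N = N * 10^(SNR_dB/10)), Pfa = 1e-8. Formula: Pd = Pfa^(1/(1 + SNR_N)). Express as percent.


SNR_lin = 10^(8.3/10) = 6.76083
SNR_N = 8 * 6.76083 = 54.08664
1/(1 + SNR_N) = 1/55.08664 = 0.0181532
Pd = (1e-8)^0.0181532 = 0.71577
Pd = 71.6%

71.6%


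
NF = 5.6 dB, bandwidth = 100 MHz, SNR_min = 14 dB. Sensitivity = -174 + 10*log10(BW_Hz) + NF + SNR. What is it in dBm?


10*log10(100000000.0) = 80.0
S = -174 + 80.0 + 5.6 + 14 = -74.4 dBm

-74.4 dBm


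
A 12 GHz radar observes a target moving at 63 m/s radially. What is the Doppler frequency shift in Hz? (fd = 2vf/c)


fd = 2 * 63 * 12000000000.0 / 3e8 = 5040.0 Hz

5040.0 Hz


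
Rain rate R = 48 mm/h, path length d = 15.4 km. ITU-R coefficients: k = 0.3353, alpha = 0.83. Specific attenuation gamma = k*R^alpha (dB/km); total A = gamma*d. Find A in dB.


gamma = 0.3353 * 48^0.83 = 8.334197 dB/km
A = 8.334197 * 15.4 = 128.35 dB

128.35 dB


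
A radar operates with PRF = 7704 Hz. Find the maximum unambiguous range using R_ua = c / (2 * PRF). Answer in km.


R_ua = 3e8 / (2 * 7704) = 19470.4 m = 19.5 km

19.5 km


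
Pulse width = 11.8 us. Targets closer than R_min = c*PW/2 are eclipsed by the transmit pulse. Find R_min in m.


R_min = 3e8 * 11.8e-6 / 2 = 1770.0 m

1770.0 m


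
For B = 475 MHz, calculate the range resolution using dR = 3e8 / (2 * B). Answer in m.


dR = 3e8 / (2 * 475000000.0) = 0.32 m

0.32 m


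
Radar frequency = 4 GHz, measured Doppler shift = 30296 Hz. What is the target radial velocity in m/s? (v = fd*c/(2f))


v = 30296 * 3e8 / (2 * 4000000000.0) = 1136.1 m/s

1136.1 m/s


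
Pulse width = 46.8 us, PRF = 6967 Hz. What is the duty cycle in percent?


DC = 46.8e-6 * 6967 * 100 = 32.61%

32.61%


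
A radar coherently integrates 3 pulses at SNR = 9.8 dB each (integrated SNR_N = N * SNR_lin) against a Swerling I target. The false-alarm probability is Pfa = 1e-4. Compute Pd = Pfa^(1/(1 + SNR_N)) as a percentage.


SNR_lin = 10^(9.8/10) = 9.54993
SNR_N = 3 * 9.54993 = 28.64979
1/(1 + SNR_N) = 1/29.64979 = 0.0337271
Pd = (1e-4)^0.0337271 = 0.73298
Pd = 73.3%

73.3%
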